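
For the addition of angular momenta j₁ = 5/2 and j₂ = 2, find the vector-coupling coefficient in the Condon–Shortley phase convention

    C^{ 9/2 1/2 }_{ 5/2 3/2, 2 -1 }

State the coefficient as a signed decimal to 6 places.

+0.398410

√[10·0!5!4!/10! · 4!1!1!3!5!4!] = √(23040/7)
  +(−1)^0/∏(0,0,1,1,4,3)! = 1/144  (running 1/144)
⟨..|..⟩ = √(23040/7)·(1/144) = +0.398410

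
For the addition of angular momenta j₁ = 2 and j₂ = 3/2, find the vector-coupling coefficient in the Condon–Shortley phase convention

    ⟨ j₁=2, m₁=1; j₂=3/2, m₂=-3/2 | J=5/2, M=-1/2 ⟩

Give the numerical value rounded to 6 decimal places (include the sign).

j₁+j₂−J=1  J+j₁−j₂=3  J−j₁+j₂=2  j₁+j₂+J+1=7
(j₁±m₁, j₂±m₂, J±M) = (3,1,0,3,2,3)
P² = 216/35
sum k=0..0:
  [0] +1/4 = 1/4
S = 1/4
C² = P²·S² = 27/70 ; C = +0.621059

+√(27/70) = +0.621059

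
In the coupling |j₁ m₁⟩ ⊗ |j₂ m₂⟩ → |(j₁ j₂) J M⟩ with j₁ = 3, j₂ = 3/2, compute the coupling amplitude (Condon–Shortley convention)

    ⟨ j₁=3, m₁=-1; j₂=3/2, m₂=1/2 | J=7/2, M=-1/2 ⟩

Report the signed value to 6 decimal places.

−√(2/7) = -0.534522

triangle: 1!×5!×2!/9! = 240/362880
(j±m)!: 2!×4!×2!×1!×3!×4! = 13824
prefactor² = (2J+1)×Δ×N² = 512/7
  k=0: +1/(0!×1!×4!×2!×1!×0!) = 1/48
  k=1: −1/(1!×0!×3!×1!×2!×1!) = -1/12
Σ = -1/16  ⇒  CG² = 512/7×(-1/16)² = 2/7
CG = −√(2/7) = -0.534522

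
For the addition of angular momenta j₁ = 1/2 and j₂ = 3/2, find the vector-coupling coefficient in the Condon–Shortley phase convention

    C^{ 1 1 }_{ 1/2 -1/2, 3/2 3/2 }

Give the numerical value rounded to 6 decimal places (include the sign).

−√(3/4) ≈ -0.866025

j₁+j₂−J=1  J+j₁−j₂=0  J−j₁+j₂=2  j₁+j₂+J+1=4
(j₁±m₁, j₂±m₂, J±M) = (0,1,3,0,2,0)
P² = 3
sum k=1..1:
  [1] −1/2 = -1/2
S = -1/2
C² = P²·S² = 3/4 ; C = -0.866025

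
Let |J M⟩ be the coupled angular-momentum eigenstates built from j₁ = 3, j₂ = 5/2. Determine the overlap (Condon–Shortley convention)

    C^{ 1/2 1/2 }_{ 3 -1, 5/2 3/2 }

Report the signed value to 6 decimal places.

j₁+j₂−J=5  J+j₁−j₂=1  J−j₁+j₂=0  j₁+j₂+J+1=7
(j₁±m₁, j₂±m₂, J±M) = (2,4,4,1,1,0)
P² = 384/7
sum k=4..4:
  [4] +1/24 = 1/24
S = 1/24
C² = P²·S² = 2/21 ; C = +0.308607

+√(2/21) = +0.308607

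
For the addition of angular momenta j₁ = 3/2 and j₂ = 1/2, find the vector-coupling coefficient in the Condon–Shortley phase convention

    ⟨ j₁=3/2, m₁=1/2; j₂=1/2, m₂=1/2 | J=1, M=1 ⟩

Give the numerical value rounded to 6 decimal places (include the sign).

j₁+j₂−J=1  J+j₁−j₂=2  J−j₁+j₂=0  j₁+j₂+J+1=4
(j₁±m₁, j₂±m₂, J±M) = (2,1,1,0,2,0)
P² = 1
sum k=1..1:
  [1] −1/2 = -1/2
S = -1/2
C² = P²·S² = 1/4 ; C = -0.500000

-0.500000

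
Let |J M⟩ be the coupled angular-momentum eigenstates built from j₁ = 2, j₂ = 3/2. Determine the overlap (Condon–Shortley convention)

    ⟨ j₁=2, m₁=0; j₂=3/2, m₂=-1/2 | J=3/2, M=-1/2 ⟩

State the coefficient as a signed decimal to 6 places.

−√(1/5) = -0.447214

j₁+j₂−J=2  J+j₁−j₂=2  J−j₁+j₂=1  j₁+j₂+J+1=6
(j₁±m₁, j₂±m₂, J±M) = (2,2,1,2,1,2)
P² = 16/45
sum k=0..1:
  [0] +1/4 = 1/4
  [1] −1/1 = -1
S = -3/4
C² = P²·S² = 1/5 ; C = -0.447214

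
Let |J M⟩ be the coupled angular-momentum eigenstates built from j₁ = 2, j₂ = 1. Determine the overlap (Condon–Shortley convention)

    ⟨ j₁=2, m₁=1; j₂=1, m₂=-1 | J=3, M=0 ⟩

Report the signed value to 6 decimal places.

j₁+j₂−J=0  J+j₁−j₂=4  J−j₁+j₂=2  j₁+j₂+J+1=7
(j₁±m₁, j₂±m₂, J±M) = (3,1,0,2,3,3)
P² = 144/5
sum k=0..0:
  [0] +1/12 = 1/12
S = 1/12
C² = P²·S² = 1/5 ; C = +0.447214

+0.447214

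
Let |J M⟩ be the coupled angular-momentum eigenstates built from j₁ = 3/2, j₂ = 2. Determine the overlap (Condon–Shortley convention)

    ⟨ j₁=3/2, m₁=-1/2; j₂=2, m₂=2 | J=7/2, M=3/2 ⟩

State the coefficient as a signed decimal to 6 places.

+√(1/7) ≈ +0.377964

√[8·0!3!4!/8! · 1!2!4!0!5!2!] = √(2304/7)
  +(−1)^0/∏(0,0,2,4,1,0)! = 1/48  (running 1/48)
⟨..|..⟩ = √(2304/7)·(1/48) = +0.377964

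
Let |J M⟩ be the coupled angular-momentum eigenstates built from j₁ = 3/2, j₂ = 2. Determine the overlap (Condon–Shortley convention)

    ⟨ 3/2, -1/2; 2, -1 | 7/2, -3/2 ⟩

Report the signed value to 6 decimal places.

+0.755929  (= +√(4/7))

√[8·0!3!4!/8! · 1!2!1!3!2!5!] = √(576/7)
  +(−1)^0/∏(0,0,2,1,1,3)! = 1/12  (running 1/12)
⟨..|..⟩ = √(576/7)·(1/12) = +0.755929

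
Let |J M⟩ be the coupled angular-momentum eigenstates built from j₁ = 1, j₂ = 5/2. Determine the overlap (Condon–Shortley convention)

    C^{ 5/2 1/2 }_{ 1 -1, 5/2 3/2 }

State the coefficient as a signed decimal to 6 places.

-0.676123  (= −√(16/35))

√[6·1!1!4!/7! · 0!2!4!1!3!2!] = √(576/35)
  +(−1)^1/∏(1,0,1,3,0,1)! = -1/6  (running -1/6)
⟨..|..⟩ = √(576/35)·(-1/6) = -0.676123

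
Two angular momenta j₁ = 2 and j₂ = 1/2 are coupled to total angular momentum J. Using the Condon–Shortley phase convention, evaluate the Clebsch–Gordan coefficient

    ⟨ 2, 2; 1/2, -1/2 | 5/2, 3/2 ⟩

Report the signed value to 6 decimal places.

+√(1/5) ≈ +0.447214

triangle: 0!×4!×1!/6! = 24/720
(j±m)!: 4!×0!×0!×1!×4!×1! = 576
prefactor² = (2J+1)×Δ×N² = 576/5
  k=0: +1/(0!×0!×0!×0!×4!×1!) = 1/24
Σ = 1/24  ⇒  CG² = 576/5×1/24² = 1/5
CG = +√(1/5) = +0.447214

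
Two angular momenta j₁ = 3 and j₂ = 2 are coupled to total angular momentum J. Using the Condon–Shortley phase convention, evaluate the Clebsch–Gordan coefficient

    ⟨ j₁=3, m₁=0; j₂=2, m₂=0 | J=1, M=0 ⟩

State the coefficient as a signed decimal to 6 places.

+0.507093  (= +√(9/35))

j₁+j₂−J=4  J+j₁−j₂=2  J−j₁+j₂=0  j₁+j₂+J+1=7
(j₁±m₁, j₂±m₂, J±M) = (3,3,2,2,1,1)
P² = 144/35
sum k=2..2:
  [2] +1/4 = 1/4
S = 1/4
C² = P²·S² = 9/35 ; C = +0.507093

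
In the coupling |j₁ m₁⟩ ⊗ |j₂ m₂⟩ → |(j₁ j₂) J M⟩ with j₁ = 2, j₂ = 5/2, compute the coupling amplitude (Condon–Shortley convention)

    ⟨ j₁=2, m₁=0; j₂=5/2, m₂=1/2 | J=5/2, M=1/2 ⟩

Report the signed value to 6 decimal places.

√[6·2!2!3!/8! · 2!2!3!2!3!2!] = √(72/35)
  +(−1)^0/∏(0,2,2,3,0,0)! = 1/24  (running 1/24)
  +(−1)^1/∏(1,1,1,2,1,1)! = -1/2  (running -11/24)
  +(−1)^2/∏(2,0,0,1,2,2)! = 1/8  (running -1/3)
⟨..|..⟩ = √(72/35)·(-1/3) = -0.478091

−√(8/35) ≈ -0.478091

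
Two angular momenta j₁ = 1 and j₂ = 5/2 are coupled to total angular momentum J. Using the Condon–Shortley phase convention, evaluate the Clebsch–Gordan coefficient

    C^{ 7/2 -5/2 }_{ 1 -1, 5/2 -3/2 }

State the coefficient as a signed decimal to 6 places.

+√(5/7) = +0.845154

triangle: 0!*2!*5!/8! = 240/40320
(j±m)!: 0!*2!*1!*4!*1!*6! = 34560
prefactor² = (2J+1)*Δ*N² = 11520/7
  k=0: +1/(0!*0!*2!*1!*0!*4!) = 1/48
Σ = 1/48  ⇒  CG² = 11520/7*1/48² = 5/7
CG = +√(5/7) = +0.845154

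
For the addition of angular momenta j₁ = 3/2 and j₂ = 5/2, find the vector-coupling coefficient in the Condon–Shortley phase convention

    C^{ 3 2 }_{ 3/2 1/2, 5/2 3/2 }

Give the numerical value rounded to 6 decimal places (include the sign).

√[7·1!2!4!/8! · 2!1!4!1!5!1!] = √(48)
  +(−1)^0/∏(0,1,1,4,1,0)! = 1/24  (running 1/24)
  +(−1)^1/∏(1,0,0,3,2,1)! = -1/12  (running -1/24)
⟨..|..⟩ = √(48)·(-1/24) = -0.288675

-0.288675  (= −√(1/12))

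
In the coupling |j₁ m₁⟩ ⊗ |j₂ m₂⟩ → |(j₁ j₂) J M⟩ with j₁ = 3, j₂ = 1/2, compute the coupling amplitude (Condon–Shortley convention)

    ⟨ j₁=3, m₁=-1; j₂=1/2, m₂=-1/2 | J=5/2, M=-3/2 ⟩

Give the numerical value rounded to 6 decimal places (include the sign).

+√(2/7) = +0.534522

j₁+j₂−J=1  J+j₁−j₂=5  J−j₁+j₂=0  j₁+j₂+J+1=7
(j₁±m₁, j₂±m₂, J±M) = (2,4,0,1,1,4)
P² = 1152/7
sum k=0..0:
  [0] +1/24 = 1/24
S = 1/24
C² = P²·S² = 2/7 ; C = +0.534522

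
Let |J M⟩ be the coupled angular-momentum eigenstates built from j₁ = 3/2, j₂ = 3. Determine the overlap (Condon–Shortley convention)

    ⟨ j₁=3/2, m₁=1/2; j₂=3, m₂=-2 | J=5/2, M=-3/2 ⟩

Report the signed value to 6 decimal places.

+0.267261  (= +√(1/14))

j₁+j₂−J=2  J+j₁−j₂=1  J−j₁+j₂=4  j₁+j₂+J+1=8
(j₁±m₁, j₂±m₂, J±M) = (2,1,1,5,1,4)
P² = 288/7
sum k=0..1:
  [0] +1/12 = 1/12
  [1] −1/24 = -1/24
S = 1/24
C² = P²·S² = 1/14 ; C = +0.267261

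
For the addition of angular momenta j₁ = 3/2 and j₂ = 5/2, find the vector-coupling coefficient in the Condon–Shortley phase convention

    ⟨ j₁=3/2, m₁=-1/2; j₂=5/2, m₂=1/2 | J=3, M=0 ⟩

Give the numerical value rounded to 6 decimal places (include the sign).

−√(1/5) ≈ -0.447214

j₁+j₂−J=1  J+j₁−j₂=2  J−j₁+j₂=4  j₁+j₂+J+1=8
(j₁±m₁, j₂±m₂, J±M) = (1,2,3,2,3,3)
P² = 36/5
sum k=0..1:
  [0] +1/12 = 1/12
  [1] −1/4 = -1/4
S = -1/6
C² = P²·S² = 1/5 ; C = -0.447214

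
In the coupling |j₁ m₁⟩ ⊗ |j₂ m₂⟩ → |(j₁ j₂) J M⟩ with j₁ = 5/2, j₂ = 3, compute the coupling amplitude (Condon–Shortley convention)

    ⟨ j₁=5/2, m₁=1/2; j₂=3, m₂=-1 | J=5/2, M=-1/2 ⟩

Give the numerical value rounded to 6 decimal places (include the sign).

j₁+j₂−J=3  J+j₁−j₂=2  J−j₁+j₂=3  j₁+j₂+J+1=9
(j₁±m₁, j₂±m₂, J±M) = (3,2,2,4,2,3)
P² = 288/35
sum k=0..2:
  [0] +1/24 = 1/24
  [1] −1/4 = -1/4
  [2] +1/24 = 1/24
S = -1/6
C² = P²·S² = 8/35 ; C = -0.478091

−√(8/35) ≈ -0.478091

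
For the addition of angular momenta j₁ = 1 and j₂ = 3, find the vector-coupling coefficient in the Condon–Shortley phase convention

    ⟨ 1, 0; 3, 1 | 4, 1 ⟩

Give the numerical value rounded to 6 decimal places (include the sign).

+0.731925

j₁+j₂−J=0  J+j₁−j₂=2  J−j₁+j₂=6  j₁+j₂+J+1=9
(j₁±m₁, j₂±m₂, J±M) = (1,1,4,2,5,3)
P² = 8640/7
sum k=0..0:
  [0] +1/48 = 1/48
S = 1/48
C² = P²·S² = 15/28 ; C = +0.731925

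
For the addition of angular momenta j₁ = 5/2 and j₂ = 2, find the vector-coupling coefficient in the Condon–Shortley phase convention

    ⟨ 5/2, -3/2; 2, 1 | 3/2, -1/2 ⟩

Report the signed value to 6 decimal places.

+√(2/105) ≈ +0.138013

j₁+j₂−J=3  J+j₁−j₂=2  J−j₁+j₂=1  j₁+j₂+J+1=7
(j₁±m₁, j₂±m₂, J±M) = (1,4,3,1,1,2)
P² = 96/35
sum k=2..3:
  [2] +1/4 = 1/4
  [3] −1/6 = -1/6
S = 1/12
C² = P²·S² = 2/105 ; C = +0.138013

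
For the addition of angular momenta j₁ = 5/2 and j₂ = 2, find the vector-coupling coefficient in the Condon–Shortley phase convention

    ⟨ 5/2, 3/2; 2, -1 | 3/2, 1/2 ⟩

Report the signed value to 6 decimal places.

triangle: 3!·2!·1!/7! = 12/5040
(j±m)!: 4!·1!·1!·3!·2!·1! = 288
prefactor² = (2J+1)·Δ·N² = 96/35
  k=0: +1/(0!·3!·1!·1!·1!·0!) = 1/6
  k=1: −1/(1!·2!·0!·0!·2!·1!) = -1/4
Σ = -1/12  ⇒  CG² = 96/35·(-1/12)² = 2/105
CG = −√(2/105) = -0.138013

−√(2/105) = -0.138013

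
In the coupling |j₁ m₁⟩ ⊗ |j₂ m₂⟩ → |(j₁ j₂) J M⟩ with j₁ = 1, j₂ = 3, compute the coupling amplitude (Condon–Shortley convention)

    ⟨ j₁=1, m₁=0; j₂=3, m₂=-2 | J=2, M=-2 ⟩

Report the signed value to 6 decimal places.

−√(5/21) ≈ -0.487950

j₁+j₂−J=2  J+j₁−j₂=0  J−j₁+j₂=4  j₁+j₂+J+1=7
(j₁±m₁, j₂±m₂, J±M) = (1,1,1,5,0,4)
P² = 960/7
sum k=1..1:
  [1] −1/24 = -1/24
S = -1/24
C² = P²·S² = 5/21 ; C = -0.487950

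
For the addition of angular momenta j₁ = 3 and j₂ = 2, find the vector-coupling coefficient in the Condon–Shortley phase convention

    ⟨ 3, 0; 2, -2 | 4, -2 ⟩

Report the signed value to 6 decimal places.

triangle: 1!×5!×3!/10! = 720/3628800
(j±m)!: 3!×3!×0!×4!×2!×6! = 1244160
prefactor² = (2J+1)×Δ×N² = 15552/7
  k=0: +1/(0!×1!×3!×0!×2!×3!) = 1/72
Σ = 1/72  ⇒  CG² = 15552/7×1/72² = 3/7
CG = +√(3/7) = +0.654654

+0.654654  (= +√(3/7))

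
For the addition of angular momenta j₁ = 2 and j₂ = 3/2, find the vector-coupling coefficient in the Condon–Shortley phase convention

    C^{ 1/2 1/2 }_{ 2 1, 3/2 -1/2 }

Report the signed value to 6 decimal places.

j₁+j₂−J=3  J+j₁−j₂=1  J−j₁+j₂=0  j₁+j₂+J+1=5
(j₁±m₁, j₂±m₂, J±M) = (3,1,1,2,1,0)
P² = 6/5
sum k=1..1:
  [1] −1/2 = -1/2
S = -1/2
C² = P²·S² = 3/10 ; C = -0.547723

-0.547723  (= −√(3/10))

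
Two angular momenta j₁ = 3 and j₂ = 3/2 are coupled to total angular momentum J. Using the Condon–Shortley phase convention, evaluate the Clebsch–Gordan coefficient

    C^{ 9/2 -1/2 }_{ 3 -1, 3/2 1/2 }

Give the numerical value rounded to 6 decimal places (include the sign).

+0.597614

triangle: 0!*6!*3!/10! = 4320/3628800
(j±m)!: 2!*4!*2!*1!*4!*5! = 276480
prefactor² = (2J+1)*Δ*N² = 23040/7
  k=0: +1/(0!*0!*4!*2!*2!*1!) = 1/96
Σ = 1/96  ⇒  CG² = 23040/7*1/96² = 5/14
CG = +√(5/14) = +0.597614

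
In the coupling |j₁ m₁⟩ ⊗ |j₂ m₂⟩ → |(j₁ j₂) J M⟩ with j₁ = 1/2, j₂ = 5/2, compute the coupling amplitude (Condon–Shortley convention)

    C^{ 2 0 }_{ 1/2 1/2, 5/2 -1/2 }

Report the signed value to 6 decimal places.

+0.707107  (= +√(1/2))

triangle: 1!·0!·4!/6! = 24/720
(j±m)!: 1!·0!·2!·3!·2!·2! = 48
prefactor² = (2J+1)·Δ·N² = 8
  k=0: +1/(0!·1!·0!·2!·0!·2!) = 1/4
Σ = 1/4  ⇒  CG² = 8·1/4² = 1/2
CG = +√(1/2) = +0.707107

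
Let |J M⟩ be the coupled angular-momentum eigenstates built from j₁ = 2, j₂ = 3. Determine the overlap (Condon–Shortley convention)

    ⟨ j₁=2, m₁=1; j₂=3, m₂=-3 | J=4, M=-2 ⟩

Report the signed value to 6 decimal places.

+√(27/140) ≈ +0.439155

√[9·1!3!5!/10! · 3!1!0!6!2!6!] = √(77760/7)
  +(−1)^0/∏(0,1,1,0,2,5)! = 1/240  (running 1/240)
⟨..|..⟩ = √(77760/7)·(1/240) = +0.439155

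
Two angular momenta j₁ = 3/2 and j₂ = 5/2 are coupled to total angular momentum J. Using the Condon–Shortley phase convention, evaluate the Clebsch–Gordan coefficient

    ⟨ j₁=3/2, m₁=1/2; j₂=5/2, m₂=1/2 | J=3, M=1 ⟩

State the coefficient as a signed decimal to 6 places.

j₁+j₂−J=1  J+j₁−j₂=2  J−j₁+j₂=4  j₁+j₂+J+1=8
(j₁±m₁, j₂±m₂, J±M) = (2,1,3,2,4,2)
P² = 48/5
sum k=0..1:
  [0] +1/6 = 1/6
  [1] −1/8 = -1/8
S = 1/24
C² = P²·S² = 1/60 ; C = +0.129099

+0.129099  (= +√(1/60))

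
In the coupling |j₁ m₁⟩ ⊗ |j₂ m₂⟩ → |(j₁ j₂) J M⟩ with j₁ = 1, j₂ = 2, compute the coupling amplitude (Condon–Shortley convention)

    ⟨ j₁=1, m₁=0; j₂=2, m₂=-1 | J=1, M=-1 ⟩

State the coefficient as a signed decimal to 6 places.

j₁+j₂−J=2  J+j₁−j₂=0  J−j₁+j₂=2  j₁+j₂+J+1=5
(j₁±m₁, j₂±m₂, J±M) = (1,1,1,3,0,2)
P² = 6/5
sum k=1..1:
  [1] −1/2 = -1/2
S = -1/2
C² = P²·S² = 3/10 ; C = -0.547723

−√(3/10) = -0.547723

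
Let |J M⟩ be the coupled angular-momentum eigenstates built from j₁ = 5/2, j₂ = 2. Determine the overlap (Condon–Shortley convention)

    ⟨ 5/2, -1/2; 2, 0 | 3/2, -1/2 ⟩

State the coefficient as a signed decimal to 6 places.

+0.239046  (= +√(2/35))

√[4·3!2!1!/7! · 2!3!2!2!1!2!] = √(32/35)
  +(−1)^1/∏(1,2,2,1,0,0)! = -1/4  (running -1/4)
  +(−1)^2/∏(2,1,1,0,1,1)! = 1/2  (running 1/4)
⟨..|..⟩ = √(32/35)·(1/4) = +0.239046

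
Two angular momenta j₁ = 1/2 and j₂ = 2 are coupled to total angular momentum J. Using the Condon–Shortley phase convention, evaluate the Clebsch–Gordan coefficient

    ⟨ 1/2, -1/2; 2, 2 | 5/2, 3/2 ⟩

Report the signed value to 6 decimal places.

√[6·0!1!4!/6! · 0!1!4!0!4!1!] = √(576/5)
  +(−1)^0/∏(0,0,1,4,0,0)! = 1/24  (running 1/24)
⟨..|..⟩ = √(576/5)·(1/24) = +0.447214

+√(1/5) = +0.447214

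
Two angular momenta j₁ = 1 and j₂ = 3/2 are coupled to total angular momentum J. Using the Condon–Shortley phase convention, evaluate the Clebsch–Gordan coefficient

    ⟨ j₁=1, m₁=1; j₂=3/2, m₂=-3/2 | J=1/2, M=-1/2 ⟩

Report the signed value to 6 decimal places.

+√(1/2) = +0.707107

triangle: 2!*0!*1!/4! = 2/24
(j±m)!: 2!*0!*0!*3!*0!*1! = 12
prefactor² = (2J+1)*Δ*N² = 2
  k=0: +1/(0!*2!*0!*0!*0!*1!) = 1/2
Σ = 1/2  ⇒  CG² = 2*1/2² = 1/2
CG = +√(1/2) = +0.707107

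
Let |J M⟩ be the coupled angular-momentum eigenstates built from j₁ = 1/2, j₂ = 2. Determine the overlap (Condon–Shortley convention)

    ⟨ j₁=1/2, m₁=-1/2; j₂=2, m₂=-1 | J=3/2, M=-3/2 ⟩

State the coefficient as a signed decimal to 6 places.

√[4·1!0!3!/5! · 0!1!1!3!0!3!] = √(36/5)
  +(−1)^1/∏(1,0,0,0,0,3)! = -1/6  (running -1/6)
⟨..|..⟩ = √(36/5)·(-1/6) = -0.447214

−√(1/5) = -0.447214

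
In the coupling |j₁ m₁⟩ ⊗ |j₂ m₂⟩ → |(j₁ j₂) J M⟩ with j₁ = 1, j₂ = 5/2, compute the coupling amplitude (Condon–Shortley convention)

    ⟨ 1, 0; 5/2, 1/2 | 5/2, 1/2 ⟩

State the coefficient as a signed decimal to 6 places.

triangle: 1!*1!*4!/7! = 24/5040
(j±m)!: 1!*1!*3!*2!*3!*2! = 144
prefactor² = (2J+1)*Δ*N² = 144/35
  k=0: +1/(0!*1!*1!*3!*0!*1!) = 1/6
  k=1: −1/(1!*0!*0!*2!*1!*2!) = -1/4
Σ = -1/12  ⇒  CG² = 144/35*(-1/12)² = 1/35
CG = −√(1/35) = -0.169031

−√(1/35) = -0.169031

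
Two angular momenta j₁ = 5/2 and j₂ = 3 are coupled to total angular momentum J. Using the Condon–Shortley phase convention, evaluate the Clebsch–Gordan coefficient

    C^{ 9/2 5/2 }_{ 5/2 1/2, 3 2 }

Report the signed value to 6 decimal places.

−√(49/198) = -0.497468

√[10·1!4!5!/11! · 3!2!5!1!7!2!] = √(115200/11)
  +(−1)^0/∏(0,1,2,5,2,0)! = 1/480  (running 1/480)
  +(−1)^1/∏(1,0,1,4,3,1)! = -1/144  (running -7/1440)
⟨..|..⟩ = √(115200/11)·(-7/1440) = -0.497468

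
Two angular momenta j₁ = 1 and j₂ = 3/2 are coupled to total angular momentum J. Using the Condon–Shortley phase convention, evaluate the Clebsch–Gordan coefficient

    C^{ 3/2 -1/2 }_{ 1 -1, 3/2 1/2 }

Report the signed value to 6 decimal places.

triangle: 1!·1!·2!/5! = 2/120
(j±m)!: 0!·2!·2!·1!·1!·2! = 8
prefactor² = (2J+1)·Δ·N² = 8/15
  k=1: −1/(1!·0!·1!·1!·0!·1!) = -1
Σ = -1  ⇒  CG² = 8/15·(-1)² = 8/15
CG = −√(8/15) = -0.730297

−√(8/15) ≈ -0.730297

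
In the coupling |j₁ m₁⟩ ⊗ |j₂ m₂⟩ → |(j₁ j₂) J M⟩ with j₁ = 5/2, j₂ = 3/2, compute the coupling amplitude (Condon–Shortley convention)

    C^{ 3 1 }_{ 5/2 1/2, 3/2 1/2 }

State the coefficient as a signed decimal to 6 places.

-0.129099  (= −√(1/60))

triangle: 1!×4!×2!/8! = 48/40320
(j±m)!: 3!×2!×2!×1!×4!×2! = 1152
prefactor² = (2J+1)×Δ×N² = 48/5
  k=0: +1/(0!×1!×2!×2!×2!×0!) = 1/8
  k=1: −1/(1!×0!×1!×1!×3!×1!) = -1/6
Σ = -1/24  ⇒  CG² = 48/5×(-1/24)² = 1/60
CG = −√(1/60) = -0.129099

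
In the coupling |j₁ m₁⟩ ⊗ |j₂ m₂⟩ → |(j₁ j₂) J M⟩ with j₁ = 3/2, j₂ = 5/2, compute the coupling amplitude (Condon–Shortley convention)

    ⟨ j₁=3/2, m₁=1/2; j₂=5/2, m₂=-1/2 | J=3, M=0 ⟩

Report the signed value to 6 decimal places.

j₁+j₂−J=1  J+j₁−j₂=2  J−j₁+j₂=4  j₁+j₂+J+1=8
(j₁±m₁, j₂±m₂, J±M) = (2,1,2,3,3,3)
P² = 36/5
sum k=0..1:
  [0] +1/4 = 1/4
  [1] −1/12 = -1/12
S = 1/6
C² = P²·S² = 1/5 ; C = +0.447214

+√(1/5) ≈ +0.447214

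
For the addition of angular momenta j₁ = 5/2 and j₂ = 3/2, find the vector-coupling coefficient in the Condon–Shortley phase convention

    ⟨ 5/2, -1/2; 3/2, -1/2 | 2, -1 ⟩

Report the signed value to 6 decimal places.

√[5·2!3!1!/7! · 2!3!1!2!1!3!] = √(12/7)
  +(−1)^0/∏(0,2,3,1,0,0)! = 1/12  (running 1/12)
  +(−1)^1/∏(1,1,2,0,1,1)! = -1/2  (running -5/12)
⟨..|..⟩ = √(12/7)·(-5/12) = -0.545545

-0.545545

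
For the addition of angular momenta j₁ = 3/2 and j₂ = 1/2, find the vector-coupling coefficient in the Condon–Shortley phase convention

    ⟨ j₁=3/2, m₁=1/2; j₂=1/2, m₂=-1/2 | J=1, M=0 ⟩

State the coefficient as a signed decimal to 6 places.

+√(1/2) = +0.707107

√[3·1!2!0!/4! · 2!1!0!1!1!1!] = √(1/2)
  +(−1)^0/∏(0,1,1,0,1,0)! = 1  (running 1)
⟨..|..⟩ = √(1/2)·(1) = +0.707107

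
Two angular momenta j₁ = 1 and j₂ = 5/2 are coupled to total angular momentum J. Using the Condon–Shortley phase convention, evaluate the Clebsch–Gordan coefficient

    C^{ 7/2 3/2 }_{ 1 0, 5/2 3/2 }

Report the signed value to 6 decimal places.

+0.690066

triangle: 0!*2!*5!/8! = 240/40320
(j±m)!: 1!*1!*4!*1!*5!*2! = 5760
prefactor² = (2J+1)*Δ*N² = 1920/7
  k=0: +1/(0!*0!*1!*4!*1!*1!) = 1/24
Σ = 1/24  ⇒  CG² = 1920/7*1/24² = 10/21
CG = +√(10/21) = +0.690066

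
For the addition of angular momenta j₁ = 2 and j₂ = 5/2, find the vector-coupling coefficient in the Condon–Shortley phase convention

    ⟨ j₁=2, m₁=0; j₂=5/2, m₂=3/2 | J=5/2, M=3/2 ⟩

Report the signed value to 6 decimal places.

√[6·2!2!3!/8! · 2!2!4!1!4!1!] = √(288/35)
  +(−1)^1/∏(1,1,1,3,1,0)! = -1/6  (running -1/6)
  +(−1)^2/∏(2,0,0,2,2,1)! = 1/8  (running -1/24)
⟨..|..⟩ = √(288/35)·(-1/24) = -0.119523

-0.119523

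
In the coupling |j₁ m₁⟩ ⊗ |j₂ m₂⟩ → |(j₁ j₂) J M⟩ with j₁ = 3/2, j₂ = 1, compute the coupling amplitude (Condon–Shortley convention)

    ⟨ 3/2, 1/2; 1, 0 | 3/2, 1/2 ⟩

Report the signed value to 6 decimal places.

+0.258199

j₁+j₂−J=1  J+j₁−j₂=2  J−j₁+j₂=1  j₁+j₂+J+1=5
(j₁±m₁, j₂±m₂, J±M) = (2,1,1,1,2,1)
P² = 4/15
sum k=0..1:
  [0] +1/1 = 1
  [1] −1/2 = -1/2
S = 1/2
C² = P²·S² = 1/15 ; C = +0.258199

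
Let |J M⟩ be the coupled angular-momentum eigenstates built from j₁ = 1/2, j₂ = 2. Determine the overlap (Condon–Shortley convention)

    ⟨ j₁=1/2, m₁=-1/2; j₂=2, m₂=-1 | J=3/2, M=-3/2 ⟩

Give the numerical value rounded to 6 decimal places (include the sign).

triangle: 1!*0!*3!/5! = 6/120
(j±m)!: 0!*1!*1!*3!*0!*3! = 36
prefactor² = (2J+1)*Δ*N² = 36/5
  k=1: −1/(1!*0!*0!*0!*0!*3!) = -1/6
Σ = -1/6  ⇒  CG² = 36/5*(-1/6)² = 1/5
CG = −√(1/5) = -0.447214

-0.447214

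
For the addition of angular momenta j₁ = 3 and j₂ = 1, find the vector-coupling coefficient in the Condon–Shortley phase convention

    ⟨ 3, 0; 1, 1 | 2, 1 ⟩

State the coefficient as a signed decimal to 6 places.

+√(1/7) ≈ +0.377964

triangle: 2!×4!×0!/7! = 48/5040
(j±m)!: 3!×3!×2!×0!×3!×1! = 432
prefactor² = (2J+1)×Δ×N² = 144/7
  k=2: +1/(2!×0!×1!×0!×3!×0!) = 1/12
Σ = 1/12  ⇒  CG² = 144/7×1/12² = 1/7
CG = +√(1/7) = +0.377964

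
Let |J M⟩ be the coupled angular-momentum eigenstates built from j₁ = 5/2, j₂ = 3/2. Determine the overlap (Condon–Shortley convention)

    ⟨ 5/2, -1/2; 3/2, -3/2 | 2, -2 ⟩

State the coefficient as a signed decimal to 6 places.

+√(1/7) = +0.377964

j₁+j₂−J=2  J+j₁−j₂=3  J−j₁+j₂=1  j₁+j₂+J+1=7
(j₁±m₁, j₂±m₂, J±M) = (2,3,0,3,0,4)
P² = 144/7
sum k=0..0:
  [0] +1/12 = 1/12
S = 1/12
C² = P²·S² = 1/7 ; C = +0.377964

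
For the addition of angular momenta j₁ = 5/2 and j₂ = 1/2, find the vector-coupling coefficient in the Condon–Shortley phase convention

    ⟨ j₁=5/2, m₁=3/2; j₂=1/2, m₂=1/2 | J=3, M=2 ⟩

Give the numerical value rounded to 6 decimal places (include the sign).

+√(5/6) ≈ +0.912871

√[7·0!5!1!/7! · 4!1!1!0!5!1!] = √(480)
  +(−1)^0/∏(0,0,1,1,4,0)! = 1/24  (running 1/24)
⟨..|..⟩ = √(480)·(1/24) = +0.912871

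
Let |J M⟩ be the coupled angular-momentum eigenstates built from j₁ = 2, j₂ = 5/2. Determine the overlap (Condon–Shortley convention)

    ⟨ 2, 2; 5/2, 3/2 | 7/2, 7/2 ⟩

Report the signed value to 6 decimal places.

triangle: 1!*3!*4!/9! = 144/362880
(j±m)!: 4!*0!*4!*1!*7!*0! = 2903040
prefactor² = (2J+1)*Δ*N² = 9216
  k=0: +1/(0!*1!*0!*4!*3!*0!) = 1/144
Σ = 1/144  ⇒  CG² = 9216*1/144² = 4/9
CG = +√(4/9) = +0.666667

+√(4/9) ≈ +0.666667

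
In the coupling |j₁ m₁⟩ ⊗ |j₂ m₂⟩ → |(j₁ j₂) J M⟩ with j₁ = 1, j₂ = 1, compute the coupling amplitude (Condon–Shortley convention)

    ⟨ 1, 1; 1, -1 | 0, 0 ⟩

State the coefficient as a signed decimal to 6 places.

√[1·2!0!0!/3! · 2!0!0!2!0!0!] = √(4/3)
  +(−1)^0/∏(0,2,0,0,0,0)! = 1/2  (running 1/2)
⟨..|..⟩ = √(4/3)·(1/2) = +0.577350

+0.577350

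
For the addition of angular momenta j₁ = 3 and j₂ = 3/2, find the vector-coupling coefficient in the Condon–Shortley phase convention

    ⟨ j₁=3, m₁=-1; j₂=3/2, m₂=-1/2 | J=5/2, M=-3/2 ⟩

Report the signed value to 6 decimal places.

−√(7/20) = -0.591608

√[6·2!4!1!/8! · 2!4!1!2!1!4!] = √(576/35)
  +(−1)^0/∏(0,2,4,1,0,0)! = 1/48  (running 1/48)
  +(−1)^1/∏(1,1,3,0,1,1)! = -1/6  (running -7/48)
⟨..|..⟩ = √(576/35)·(-7/48) = -0.591608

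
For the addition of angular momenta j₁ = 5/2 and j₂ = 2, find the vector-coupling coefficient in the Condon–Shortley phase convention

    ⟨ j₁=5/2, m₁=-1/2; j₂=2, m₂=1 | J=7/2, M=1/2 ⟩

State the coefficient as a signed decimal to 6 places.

triangle: 1!×4!×3!/9! = 144/362880
(j±m)!: 2!×3!×3!×1!×4!×3! = 10368
prefactor² = (2J+1)×Δ×N² = 1152/35
  k=0: +1/(0!×1!×3!×3!×1!×0!) = 1/36
  k=1: −1/(1!×0!×2!×2!×2!×1!) = -1/8
Σ = -7/72  ⇒  CG² = 1152/35×(-7/72)² = 14/45
CG = −√(14/45) = -0.557773

-0.557773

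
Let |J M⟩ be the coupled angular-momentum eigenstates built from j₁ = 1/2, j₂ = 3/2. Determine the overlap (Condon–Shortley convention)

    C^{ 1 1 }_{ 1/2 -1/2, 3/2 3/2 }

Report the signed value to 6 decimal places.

−√(3/4) = -0.866025

j₁+j₂−J=1  J+j₁−j₂=0  J−j₁+j₂=2  j₁+j₂+J+1=4
(j₁±m₁, j₂±m₂, J±M) = (0,1,3,0,2,0)
P² = 3
sum k=1..1:
  [1] −1/2 = -1/2
S = -1/2
C² = P²·S² = 3/4 ; C = -0.866025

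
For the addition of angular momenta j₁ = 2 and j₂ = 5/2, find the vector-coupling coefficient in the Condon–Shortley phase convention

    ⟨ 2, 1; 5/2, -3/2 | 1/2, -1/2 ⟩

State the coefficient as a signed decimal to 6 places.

-0.516398

j₁+j₂−J=4  J+j₁−j₂=0  J−j₁+j₂=1  j₁+j₂+J+1=6
(j₁±m₁, j₂±m₂, J±M) = (3,1,1,4,0,1)
P² = 48/5
sum k=1..1:
  [1] −1/6 = -1/6
S = -1/6
C² = P²·S² = 4/15 ; C = -0.516398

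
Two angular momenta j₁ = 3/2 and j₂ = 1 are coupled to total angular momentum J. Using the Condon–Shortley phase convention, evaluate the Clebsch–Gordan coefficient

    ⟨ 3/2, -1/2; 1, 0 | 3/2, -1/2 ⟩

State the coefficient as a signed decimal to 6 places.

triangle: 1!×2!×1!/5! = 2/120
(j±m)!: 1!×2!×1!×1!×1!×2! = 4
prefactor² = (2J+1)×Δ×N² = 4/15
  k=0: +1/(0!×1!×2!×1!×0!×0!) = 1/2
  k=1: −1/(1!×0!×1!×0!×1!×1!) = -1
Σ = -1/2  ⇒  CG² = 4/15×(-1/2)² = 1/15
CG = −√(1/15) = -0.258199

−√(1/15) ≈ -0.258199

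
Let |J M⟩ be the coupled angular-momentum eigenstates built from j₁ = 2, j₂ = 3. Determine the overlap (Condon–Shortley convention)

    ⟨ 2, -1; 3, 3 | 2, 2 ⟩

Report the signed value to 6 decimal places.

−√(5/14) ≈ -0.597614

triangle: 3!*1!*3!/8! = 36/40320
(j±m)!: 1!*3!*6!*0!*4!*0! = 103680
prefactor² = (2J+1)*Δ*N² = 3240/7
  k=3: −1/(3!*0!*0!*3!*1!*0!) = -1/36
Σ = -1/36  ⇒  CG² = 3240/7*(-1/36)² = 5/14
CG = −√(5/14) = -0.597614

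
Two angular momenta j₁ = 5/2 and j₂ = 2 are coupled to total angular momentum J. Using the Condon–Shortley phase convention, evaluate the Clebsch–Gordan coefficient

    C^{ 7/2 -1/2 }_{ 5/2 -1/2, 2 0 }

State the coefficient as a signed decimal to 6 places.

√[8·1!4!3!/9! · 2!3!2!2!3!4!] = √(768/35)
  +(−1)^0/∏(0,1,3,2,1,1)! = 1/12  (running 1/12)
  +(−1)^1/∏(1,0,2,1,2,2)! = -1/8  (running -1/24)
⟨..|..⟩ = √(768/35)·(-1/24) = -0.195180

-0.195180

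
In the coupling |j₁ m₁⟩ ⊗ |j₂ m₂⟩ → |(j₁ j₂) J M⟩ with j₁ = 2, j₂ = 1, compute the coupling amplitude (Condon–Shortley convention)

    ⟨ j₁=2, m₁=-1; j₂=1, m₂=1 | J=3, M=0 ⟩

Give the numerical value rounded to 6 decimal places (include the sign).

j₁+j₂−J=0  J+j₁−j₂=4  J−j₁+j₂=2  j₁+j₂+J+1=7
(j₁±m₁, j₂±m₂, J±M) = (1,3,2,0,3,3)
P² = 144/5
sum k=0..0:
  [0] +1/12 = 1/12
S = 1/12
C² = P²·S² = 1/5 ; C = +0.447214

+√(1/5) ≈ +0.447214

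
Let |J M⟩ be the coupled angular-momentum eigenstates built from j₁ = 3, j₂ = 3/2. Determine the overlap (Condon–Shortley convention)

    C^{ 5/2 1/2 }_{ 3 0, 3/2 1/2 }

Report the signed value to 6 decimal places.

-0.414039  (= −√(6/35))

j₁+j₂−J=2  J+j₁−j₂=4  J−j₁+j₂=1  j₁+j₂+J+1=8
(j₁±m₁, j₂±m₂, J±M) = (3,3,2,1,3,2)
P² = 216/35
sum k=1..2:
  [1] −1/4 = -1/4
  [2] +1/12 = 1/12
S = -1/6
C² = P²·S² = 6/35 ; C = -0.414039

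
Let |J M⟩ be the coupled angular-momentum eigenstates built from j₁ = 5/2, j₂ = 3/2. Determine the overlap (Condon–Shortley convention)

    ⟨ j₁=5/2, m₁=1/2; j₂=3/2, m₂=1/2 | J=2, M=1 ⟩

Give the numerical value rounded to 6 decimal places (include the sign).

-0.545545  (= −√(25/84))

√[5·2!3!1!/7! · 3!2!2!1!3!1!] = √(12/7)
  +(−1)^1/∏(1,1,1,1,2,0)! = -1/2  (running -1/2)
  +(−1)^2/∏(2,0,0,0,3,1)! = 1/12  (running -5/12)
⟨..|..⟩ = √(12/7)·(-5/12) = -0.545545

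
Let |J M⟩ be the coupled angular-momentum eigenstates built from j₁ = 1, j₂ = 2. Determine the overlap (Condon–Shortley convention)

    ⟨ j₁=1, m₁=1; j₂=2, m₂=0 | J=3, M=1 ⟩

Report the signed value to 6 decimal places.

+√(2/5) = +0.632456

triangle: 0!*2!*4!/7! = 48/5040
(j±m)!: 2!*0!*2!*2!*4!*2! = 384
prefactor² = (2J+1)*Δ*N² = 128/5
  k=0: +1/(0!*0!*0!*2!*2!*2!) = 1/8
Σ = 1/8  ⇒  CG² = 128/5*1/8² = 2/5
CG = +√(2/5) = +0.632456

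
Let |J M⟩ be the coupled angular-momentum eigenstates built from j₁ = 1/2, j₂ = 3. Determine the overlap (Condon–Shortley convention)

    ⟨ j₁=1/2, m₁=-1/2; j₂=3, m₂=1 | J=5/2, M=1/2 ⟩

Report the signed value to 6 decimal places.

√[6·1!0!5!/7! · 0!1!4!2!3!2!] = √(576/7)
  +(−1)^1/∏(1,0,0,3,0,2)! = -1/12  (running -1/12)
⟨..|..⟩ = √(576/7)·(-1/12) = -0.755929

-0.755929  (= −√(4/7))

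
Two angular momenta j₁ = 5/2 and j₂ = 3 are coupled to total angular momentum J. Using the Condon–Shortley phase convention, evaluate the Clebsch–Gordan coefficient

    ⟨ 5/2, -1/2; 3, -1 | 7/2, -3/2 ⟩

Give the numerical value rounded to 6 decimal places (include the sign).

triangle: 2!×3!×4!/10! = 288/3628800
(j±m)!: 2!×3!×2!×4!×2!×5! = 138240
prefactor² = (2J+1)×Δ×N² = 3072/35
  k=0: +1/(0!×2!×3!×2!×0!×2!) = 1/48
  k=1: −1/(1!×1!×2!×1!×1!×3!) = -1/12
  k=2: +1/(2!×0!×1!×0!×2!×4!) = 1/96
Σ = -5/96  ⇒  CG² = 3072/35×(-5/96)² = 5/21
CG = −√(5/21) = -0.487950

−√(5/21) ≈ -0.487950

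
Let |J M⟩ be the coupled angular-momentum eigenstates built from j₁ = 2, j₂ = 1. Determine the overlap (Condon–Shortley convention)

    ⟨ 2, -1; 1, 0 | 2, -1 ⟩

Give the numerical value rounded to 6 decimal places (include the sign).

triangle: 1!*3!*1!/6! = 6/720
(j±m)!: 1!*3!*1!*1!*1!*3! = 36
prefactor² = (2J+1)*Δ*N² = 3/2
  k=0: +1/(0!*1!*3!*1!*0!*0!) = 1/6
  k=1: −1/(1!*0!*2!*0!*1!*1!) = -1/2
Σ = -1/3  ⇒  CG² = 3/2*(-1/3)² = 1/6
CG = −√(1/6) = -0.408248

−√(1/6) ≈ -0.408248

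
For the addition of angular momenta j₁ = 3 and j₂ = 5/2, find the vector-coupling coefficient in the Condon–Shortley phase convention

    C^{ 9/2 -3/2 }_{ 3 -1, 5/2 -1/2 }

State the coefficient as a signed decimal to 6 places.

√[10·1!5!4!/11! · 2!4!2!3!3!6!] = √(138240/77)
  +(−1)^0/∏(0,1,4,2,1,2)! = 1/96  (running 1/96)
  +(−1)^1/∏(1,0,3,1,2,3)! = -1/72  (running -1/288)
⟨..|..⟩ = √(138240/77)·(-1/288) = -0.147122

-0.147122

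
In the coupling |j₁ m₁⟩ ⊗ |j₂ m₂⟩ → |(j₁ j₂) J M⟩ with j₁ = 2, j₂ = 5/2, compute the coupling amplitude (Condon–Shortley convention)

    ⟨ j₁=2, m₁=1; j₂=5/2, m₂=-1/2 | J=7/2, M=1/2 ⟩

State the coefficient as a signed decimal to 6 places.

triangle: 1!·3!·4!/9! = 144/362880
(j±m)!: 3!·1!·2!·3!·4!·3! = 10368
prefactor² = (2J+1)·Δ·N² = 1152/35
  k=0: +1/(0!·1!·1!·2!·2!·2!) = 1/8
  k=1: −1/(1!·0!·0!·1!·3!·3!) = -1/36
Σ = 7/72  ⇒  CG² = 1152/35·7/72² = 14/45
CG = +√(14/45) = +0.557773

+√(14/45) = +0.557773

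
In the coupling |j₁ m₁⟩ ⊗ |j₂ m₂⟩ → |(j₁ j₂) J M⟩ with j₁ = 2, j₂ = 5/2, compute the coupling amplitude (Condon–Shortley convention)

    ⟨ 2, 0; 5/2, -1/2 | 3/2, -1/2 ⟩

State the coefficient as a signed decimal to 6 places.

−√(2/35) = -0.239046

triangle: 3!×1!×2!/7! = 12/5040
(j±m)!: 2!×2!×2!×3!×1!×2! = 96
prefactor² = (2J+1)×Δ×N² = 32/35
  k=1: −1/(1!×2!×1!×1!×0!×1!) = -1/2
  k=2: +1/(2!×1!×0!×0!×1!×2!) = 1/4
Σ = -1/4  ⇒  CG² = 32/35×(-1/4)² = 2/35
CG = −√(2/35) = -0.239046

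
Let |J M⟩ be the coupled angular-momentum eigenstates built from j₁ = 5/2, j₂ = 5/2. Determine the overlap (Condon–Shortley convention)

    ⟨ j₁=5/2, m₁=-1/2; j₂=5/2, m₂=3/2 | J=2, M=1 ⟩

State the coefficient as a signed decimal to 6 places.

+√(1/7) = +0.377964

j₁+j₂−J=3  J+j₁−j₂=2  J−j₁+j₂=2  j₁+j₂+J+1=8
(j₁±m₁, j₂±m₂, J±M) = (2,3,4,1,3,1)
P² = 36/7
sum k=2..3:
  [2] +1/4 = 1/4
  [3] −1/12 = -1/12
S = 1/6
C² = P²·S² = 1/7 ; C = +0.377964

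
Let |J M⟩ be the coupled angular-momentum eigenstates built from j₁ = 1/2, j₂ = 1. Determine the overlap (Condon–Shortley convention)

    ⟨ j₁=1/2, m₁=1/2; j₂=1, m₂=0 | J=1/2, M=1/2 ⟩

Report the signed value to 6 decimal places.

√[2·1!0!1!/3! · 1!0!1!1!1!0!] = √(1/3)
  +(−1)^0/∏(0,1,0,1,0,0)! = 1  (running 1)
⟨..|..⟩ = √(1/3)·(1) = +0.577350

+√(1/3) ≈ +0.577350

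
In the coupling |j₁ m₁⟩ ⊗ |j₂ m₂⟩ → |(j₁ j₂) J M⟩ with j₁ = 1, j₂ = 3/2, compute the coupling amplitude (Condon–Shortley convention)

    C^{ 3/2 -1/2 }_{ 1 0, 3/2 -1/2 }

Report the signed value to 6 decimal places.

√[4·1!1!2!/5! · 1!1!1!2!1!2!] = √(4/15)
  +(−1)^0/∏(0,1,1,1,0,1)! = 1  (running 1)
  +(−1)^1/∏(1,0,0,0,1,2)! = -1/2  (running 1/2)
⟨..|..⟩ = √(4/15)·(1/2) = +0.258199

+√(1/15) = +0.258199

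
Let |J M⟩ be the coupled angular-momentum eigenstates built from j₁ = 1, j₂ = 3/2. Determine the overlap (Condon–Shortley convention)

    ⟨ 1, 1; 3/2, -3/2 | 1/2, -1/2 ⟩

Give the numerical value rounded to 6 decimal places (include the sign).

+0.707107

triangle: 2!·0!·1!/4! = 2/24
(j±m)!: 2!·0!·0!·3!·0!·1! = 12
prefactor² = (2J+1)·Δ·N² = 2
  k=0: +1/(0!·2!·0!·0!·0!·1!) = 1/2
Σ = 1/2  ⇒  CG² = 2·1/2² = 1/2
CG = +√(1/2) = +0.707107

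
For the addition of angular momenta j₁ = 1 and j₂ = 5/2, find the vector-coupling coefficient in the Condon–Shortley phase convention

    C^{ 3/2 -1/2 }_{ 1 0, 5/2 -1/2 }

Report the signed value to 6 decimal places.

√[4·2!0!3!/6! · 1!1!2!3!1!2!] = √(8/5)
  +(−1)^1/∏(1,1,0,1,0,2)! = -1/2  (running -1/2)
⟨..|..⟩ = √(8/5)·(-1/2) = -0.632456

−√(2/5) = -0.632456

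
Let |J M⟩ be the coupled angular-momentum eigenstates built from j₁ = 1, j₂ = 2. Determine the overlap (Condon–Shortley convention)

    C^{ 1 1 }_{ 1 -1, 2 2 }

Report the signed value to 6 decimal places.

√[3·2!0!2!/5! · 0!2!4!0!2!0!] = √(48/5)
  +(−1)^2/∏(2,0,0,2,0,0)! = 1/4  (running 1/4)
⟨..|..⟩ = √(48/5)·(1/4) = +0.774597

+0.774597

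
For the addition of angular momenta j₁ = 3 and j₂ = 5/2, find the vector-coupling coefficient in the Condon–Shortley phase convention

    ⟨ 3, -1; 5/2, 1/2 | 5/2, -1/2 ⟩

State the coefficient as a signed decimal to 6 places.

√[6·3!3!2!/9! · 2!4!3!2!2!3!] = √(288/35)
  +(−1)^1/∏(1,2,3,2,0,0)! = -1/24  (running -1/24)
  +(−1)^2/∏(2,1,2,1,1,1)! = 1/4  (running 5/24)
  +(−1)^3/∏(3,0,1,0,2,2)! = -1/24  (running 1/6)
⟨..|..⟩ = √(288/35)·(1/6) = +0.478091

+0.478091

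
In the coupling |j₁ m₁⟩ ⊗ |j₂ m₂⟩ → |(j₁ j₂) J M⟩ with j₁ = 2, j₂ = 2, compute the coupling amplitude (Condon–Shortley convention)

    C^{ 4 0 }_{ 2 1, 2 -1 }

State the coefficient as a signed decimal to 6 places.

triangle: 0!·4!·4!/9! = 576/362880
(j±m)!: 3!·1!·1!·3!·4!·4! = 20736
prefactor² = (2J+1)·Δ·N² = 10368/35
  k=0: +1/(0!·0!·1!·1!·3!·3!) = 1/36
Σ = 1/36  ⇒  CG² = 10368/35·1/36² = 8/35
CG = +√(8/35) = +0.478091

+√(8/35) ≈ +0.478091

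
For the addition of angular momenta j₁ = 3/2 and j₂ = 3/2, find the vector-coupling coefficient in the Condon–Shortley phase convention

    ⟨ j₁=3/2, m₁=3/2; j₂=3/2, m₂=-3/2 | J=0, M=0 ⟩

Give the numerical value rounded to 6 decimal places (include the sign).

triangle: 3!*0!*0!/4! = 6/24
(j±m)!: 3!*0!*0!*3!*0!*0! = 36
prefactor² = (2J+1)*Δ*N² = 9
  k=0: +1/(0!*3!*0!*0!*0!*0!) = 1/6
Σ = 1/6  ⇒  CG² = 9*1/6² = 1/4
CG = +√(1/4) = +0.500000

+0.500000  (= +√(1/4))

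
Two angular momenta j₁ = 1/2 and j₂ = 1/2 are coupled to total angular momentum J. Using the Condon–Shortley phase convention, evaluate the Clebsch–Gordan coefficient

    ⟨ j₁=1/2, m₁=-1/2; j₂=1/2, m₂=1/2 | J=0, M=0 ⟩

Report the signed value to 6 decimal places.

√[1·1!0!0!/2! · 0!1!1!0!0!0!] = √(1/2)
  +(−1)^1/∏(1,0,0,0,0,0)! = -1  (running -1)
⟨..|..⟩ = √(1/2)·(-1) = -0.707107

−√(1/2) ≈ -0.707107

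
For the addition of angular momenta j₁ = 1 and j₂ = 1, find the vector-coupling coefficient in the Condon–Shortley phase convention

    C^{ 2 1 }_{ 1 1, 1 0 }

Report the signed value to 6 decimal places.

+0.707107

√[5·0!2!2!/5! · 2!0!1!1!3!1!] = √(2)
  +(−1)^0/∏(0,0,0,1,2,1)! = 1/2  (running 1/2)
⟨..|..⟩ = √(2)·(1/2) = +0.707107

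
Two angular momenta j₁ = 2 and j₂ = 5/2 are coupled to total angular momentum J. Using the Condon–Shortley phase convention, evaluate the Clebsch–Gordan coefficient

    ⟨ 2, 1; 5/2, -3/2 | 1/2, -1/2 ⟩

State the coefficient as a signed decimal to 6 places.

-0.516398  (= −√(4/15))

triangle: 4!*0!*1!/6! = 24/720
(j±m)!: 3!*1!*1!*4!*0!*1! = 144
prefactor² = (2J+1)*Δ*N² = 48/5
  k=1: −1/(1!*3!*0!*0!*0!*1!) = -1/6
Σ = -1/6  ⇒  CG² = 48/5*(-1/6)² = 4/15
CG = −√(4/15) = -0.516398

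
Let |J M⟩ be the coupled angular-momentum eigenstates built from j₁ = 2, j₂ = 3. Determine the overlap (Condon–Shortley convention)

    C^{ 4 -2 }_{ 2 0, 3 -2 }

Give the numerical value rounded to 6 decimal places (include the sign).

+0.585540  (= +√(12/35))

triangle: 1!·3!·5!/10! = 720/3628800
(j±m)!: 2!·2!·1!·5!·2!·6! = 691200
prefactor² = (2J+1)·Δ·N² = 8640/7
  k=0: +1/(0!·1!·2!·1!·1!·4!) = 1/48
  k=1: −1/(1!·0!·1!·0!·2!·5!) = -1/240
Σ = 1/60  ⇒  CG² = 8640/7·1/60² = 12/35
CG = +√(12/35) = +0.585540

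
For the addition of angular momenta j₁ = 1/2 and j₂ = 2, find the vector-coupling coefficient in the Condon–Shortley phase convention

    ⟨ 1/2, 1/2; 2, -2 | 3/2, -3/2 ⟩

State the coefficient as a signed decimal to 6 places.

j₁+j₂−J=1  J+j₁−j₂=0  J−j₁+j₂=3  j₁+j₂+J+1=5
(j₁±m₁, j₂±m₂, J±M) = (1,0,0,4,0,3)
P² = 144/5
sum k=0..0:
  [0] +1/6 = 1/6
S = 1/6
C² = P²·S² = 4/5 ; C = +0.894427

+√(4/5) = +0.894427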